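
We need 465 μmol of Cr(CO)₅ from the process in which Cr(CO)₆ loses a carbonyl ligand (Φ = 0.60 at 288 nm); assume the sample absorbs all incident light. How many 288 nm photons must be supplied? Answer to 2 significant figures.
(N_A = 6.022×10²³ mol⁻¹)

Product: 465 μmol = 4.65×10⁻⁴ mol.
Photons that must be absorbed: 4.65×10⁻⁴ / 0.60 = 7.750×10⁻⁴ mol.
Photon count: 7.750×10⁻⁴ × 6.022×10²³ = 4.7×10²⁰.

4.7×10²⁰ photons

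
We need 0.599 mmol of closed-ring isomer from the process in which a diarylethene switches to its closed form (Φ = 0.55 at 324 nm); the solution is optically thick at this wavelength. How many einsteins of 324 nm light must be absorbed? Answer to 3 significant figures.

0.00109 einstein

Product: 0.599 mmol = 5.99×10⁻⁴ mol.
Photons that must be absorbed: 5.99×10⁻⁴ / 0.55 = 0.001089 mol.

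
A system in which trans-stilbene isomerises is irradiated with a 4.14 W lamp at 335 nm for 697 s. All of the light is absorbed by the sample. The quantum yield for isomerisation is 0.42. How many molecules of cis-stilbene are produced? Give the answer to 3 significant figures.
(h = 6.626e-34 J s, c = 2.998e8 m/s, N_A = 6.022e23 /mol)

Photon energy at 335 nm: hc/λ = (6.626e-34)(2.998e8)/(335e-9) = 5.930e-19 J.
Energy delivered: (4.14 W)(697 s) = 2886 J.
Photons incident: 2886 / 5.930e-19 = 4.867e21, i.e. 4.867e21/6.022e23 = 0.008082 mol.
Product: Φ × n_abs = 0.42 × 0.008082 = 0.003394 mol.
As a count: 0.003394 × 6.022e23 = 2.04e21.

2.04e21 molecules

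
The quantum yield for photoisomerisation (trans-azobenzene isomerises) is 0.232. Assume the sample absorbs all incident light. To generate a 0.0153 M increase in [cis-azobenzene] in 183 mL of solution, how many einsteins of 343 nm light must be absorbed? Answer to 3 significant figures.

0.0121 einstein

Product: (0.0153 M)(0.183 L) = 0.002800 mol.
Photons that must be absorbed: 0.002800 / 0.232 = 0.01207 mol.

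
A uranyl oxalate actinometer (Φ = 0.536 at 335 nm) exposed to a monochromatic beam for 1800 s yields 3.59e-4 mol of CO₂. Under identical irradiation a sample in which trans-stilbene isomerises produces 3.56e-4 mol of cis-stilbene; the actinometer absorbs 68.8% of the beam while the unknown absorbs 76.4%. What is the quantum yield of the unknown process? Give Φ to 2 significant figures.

Photons absorbed by the actinometer: 3.59e-4 / 0.536 = 6.698e-4 mol.
Incident flux: 6.698e-4 / 0.688 = 9.735e-4 einstein.
Absorbed by unknown: 0.764 × 9.735e-4 = 7.438e-4 mol.
Φ(unknown) = 3.56e-4 / 7.438e-4 = 0.48.

Φ = 0.48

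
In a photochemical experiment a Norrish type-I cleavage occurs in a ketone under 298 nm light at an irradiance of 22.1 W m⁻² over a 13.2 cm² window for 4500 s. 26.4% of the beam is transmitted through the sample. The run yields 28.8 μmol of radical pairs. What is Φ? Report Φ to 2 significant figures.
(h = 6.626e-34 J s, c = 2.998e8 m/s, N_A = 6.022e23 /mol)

Φ = 0.12

Product: 28.8 μmol = 2.88e-5 mol.
Photon energy at 298 nm: hc/λ = (6.626e-34)(2.998e8)/(298e-9) = 6.666e-19 J.
Energy delivered: (22.1 W m⁻²)(13.2e-4 m²)(4500 s) = 131.3 J.
Photons incident: 131.3 / 6.666e-19 = 1.970e20, i.e. 1.970e20/6.022e23 = 3.271e-4 mol.
Fraction absorbed: 1 − 26.4/100 = 0.7360.
Photons absorbed: 0.7360 × 3.271e-4 = 2.407e-4 mol.
Φ = 2.88e-5 mol / 2.407e-4 mol photons = 0.12.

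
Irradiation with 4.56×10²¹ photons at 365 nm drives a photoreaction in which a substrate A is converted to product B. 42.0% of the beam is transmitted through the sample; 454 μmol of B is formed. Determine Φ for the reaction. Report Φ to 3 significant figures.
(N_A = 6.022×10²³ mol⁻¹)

Φ = 0.103

Product: 454 μmol = 4.54×10⁻⁴ mol.
Moles of photons: 4.56×10²¹ / 6.022×10²³ = 0.007572 mol.
Fraction absorbed: 1 − 42.0/100 = 0.5800.
Photons absorbed: 0.5800 × 0.007572 = 0.004392 mol.
Φ = 4.54×10⁻⁴ mol / 0.004392 mol photons = 0.103.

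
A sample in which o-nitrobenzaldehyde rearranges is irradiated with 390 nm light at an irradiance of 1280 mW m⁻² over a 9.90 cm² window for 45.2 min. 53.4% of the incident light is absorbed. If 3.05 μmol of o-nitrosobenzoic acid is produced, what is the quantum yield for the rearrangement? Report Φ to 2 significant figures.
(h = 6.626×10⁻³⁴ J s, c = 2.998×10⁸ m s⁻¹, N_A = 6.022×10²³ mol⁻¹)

Product: 3.05 μmol = 3.05×10⁻⁶ mol.
Photon energy at 390 nm: hc/λ = (6.626×10⁻³⁴)(2.998×10⁸)/(390×10⁻⁹) = 5.094×10⁻¹⁹ J.
Energy delivered: (1280 mW m⁻²)(9.90×10⁻⁴ m²)(2712 s) = 3.437 J.
Photons incident: 3.437 / 5.094×10⁻¹⁹ = 6.747×10¹⁸, i.e. 6.747×10¹⁸/6.022×10²³ = 1.120×10⁻⁵ mol.
Photons absorbed: 0.534 × 1.120×10⁻⁵ = 5.981×10⁻⁶ mol.
Φ = 3.05×10⁻⁶ mol / 5.981×10⁻⁶ mol photons = 0.51.

Φ = 0.51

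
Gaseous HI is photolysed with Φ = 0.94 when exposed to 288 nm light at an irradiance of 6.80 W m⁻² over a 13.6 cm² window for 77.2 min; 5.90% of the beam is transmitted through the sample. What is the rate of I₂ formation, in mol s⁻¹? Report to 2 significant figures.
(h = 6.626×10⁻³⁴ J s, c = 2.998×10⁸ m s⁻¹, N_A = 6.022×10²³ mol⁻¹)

Photon energy at 288 nm: hc/λ = (6.626×10⁻³⁴)(2.998×10⁸)/(288×10⁻⁹) = 6.897×10⁻¹⁹ J.
Energy delivered: (6.80 W m⁻²)(13.6×10⁻⁴ m²)(4632 s) = 42.84 J.
Photons incident: 42.84 / 6.897×10⁻¹⁹ = 6.211×10¹⁹, i.e. 6.211×10¹⁹/6.022×10²³ = 1.031×10⁻⁴ mol.
Fraction absorbed: 1 − 5.90/100 = 0.9410.
Photons absorbed: 0.9410 × 1.031×10⁻⁴ = 9.702×10⁻⁵ mol.
Product formed: 0.94 × 9.702×10⁻⁵ = 9.120×10⁻⁵ mol.
Rate: 9.120×10⁻⁵ / 4632 s = 2.0×10⁻⁸ mol s⁻¹.

2.0×10⁻⁸ mol s⁻¹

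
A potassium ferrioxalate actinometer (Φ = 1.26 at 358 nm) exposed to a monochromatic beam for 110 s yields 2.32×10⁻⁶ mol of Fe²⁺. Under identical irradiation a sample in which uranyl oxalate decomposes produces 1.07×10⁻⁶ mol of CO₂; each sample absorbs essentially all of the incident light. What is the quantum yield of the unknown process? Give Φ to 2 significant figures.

Photons absorbed by the actinometer: 2.32×10⁻⁶ / 1.26 = 1.841×10⁻⁶ mol.
Φ(unknown) = 1.07×10⁻⁶ / 1.841×10⁻⁶ = 0.58.

Φ = 0.58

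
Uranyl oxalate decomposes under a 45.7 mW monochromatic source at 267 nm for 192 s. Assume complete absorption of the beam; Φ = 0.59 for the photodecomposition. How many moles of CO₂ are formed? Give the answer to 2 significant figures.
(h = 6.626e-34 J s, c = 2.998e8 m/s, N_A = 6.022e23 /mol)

Photon energy at 267 nm: hc/λ = (6.626e-34)(2.998e8)/(267e-9) = 7.440e-19 J.
Energy delivered: (45.7 mW)(192 s) = 8.774 J.
Photons incident: 8.774 / 7.440e-19 = 1.179e19, i.e. 1.179e19/6.022e23 = 1.958e-5 mol.
Product: Φ × n_abs = 0.59 × 1.958e-5 = 1.155e-5 mol.

1.2e-5 mol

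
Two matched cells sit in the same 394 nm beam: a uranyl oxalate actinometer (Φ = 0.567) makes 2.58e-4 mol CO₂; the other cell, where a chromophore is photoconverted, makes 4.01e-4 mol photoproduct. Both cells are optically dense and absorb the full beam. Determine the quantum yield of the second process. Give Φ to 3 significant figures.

Photons absorbed by the actinometer: 2.58e-4 / 0.567 = 4.550e-4 mol.
Φ(unknown) = 4.01e-4 / 4.550e-4 = 0.881.

Φ = 0.881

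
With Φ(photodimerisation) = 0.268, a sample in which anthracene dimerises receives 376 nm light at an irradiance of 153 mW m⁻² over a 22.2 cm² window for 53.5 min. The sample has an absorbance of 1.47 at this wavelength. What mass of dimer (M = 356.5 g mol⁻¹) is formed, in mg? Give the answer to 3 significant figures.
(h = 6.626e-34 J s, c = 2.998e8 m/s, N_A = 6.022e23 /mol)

Photon energy at 376 nm: hc/λ = (6.626e-34)(2.998e8)/(376e-9) = 5.283e-19 J.
Energy delivered: (153 mW m⁻²)(22.2e-4 m²)(3210 s) = 1.090 J.
Photons incident: 1.090 / 5.283e-19 = 2.063e18, i.e. 2.063e18/6.022e23 = 3.426e-6 mol.
Fraction absorbed: 1 − 10^(−1.47) = 0.9661.
Photons absorbed: 0.9661 × 3.426e-6 = 3.310e-6 mol.
Product: Φ × n_abs = 0.268 × 3.310e-6 = 8.871e-7 mol.
Mass: 8.871e-7 × 356.5 = 3.163e-4 g = 0.316 mg.

0.316 mg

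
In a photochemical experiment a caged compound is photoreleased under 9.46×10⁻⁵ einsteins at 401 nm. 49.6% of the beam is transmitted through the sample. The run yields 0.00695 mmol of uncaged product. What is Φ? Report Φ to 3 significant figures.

Φ = 0.146

Product: 0.00695 mmol = 6.95×10⁻⁶ mol.
Fraction absorbed: 1 − 49.6/100 = 0.5040.
Photons absorbed: 0.5040 × 9.46×10⁻⁵ = 4.768×10⁻⁵ mol.
Φ = 6.95×10⁻⁶ mol / 4.768×10⁻⁵ mol photons = 0.146.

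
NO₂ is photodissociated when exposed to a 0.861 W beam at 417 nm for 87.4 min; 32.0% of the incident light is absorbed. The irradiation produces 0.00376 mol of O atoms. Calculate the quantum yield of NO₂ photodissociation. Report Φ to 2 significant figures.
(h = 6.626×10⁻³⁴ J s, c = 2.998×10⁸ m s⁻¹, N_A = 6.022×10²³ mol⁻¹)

Φ = 0.75

Photon energy at 417 nm: hc/λ = (6.626×10⁻³⁴)(2.998×10⁸)/(417×10⁻⁹) = 4.764×10⁻¹⁹ J.
Energy delivered: (0.861 W)(5244 s) = 4515 J.
Photons incident: 4515 / 4.764×10⁻¹⁹ = 9.477×10²¹, i.e. 9.477×10²¹/6.022×10²³ = 0.01574 mol.
Photons absorbed: 0.320 × 0.01574 = 0.005037 mol.
Φ = 0.00376 mol / 0.005037 mol photons = 0.75.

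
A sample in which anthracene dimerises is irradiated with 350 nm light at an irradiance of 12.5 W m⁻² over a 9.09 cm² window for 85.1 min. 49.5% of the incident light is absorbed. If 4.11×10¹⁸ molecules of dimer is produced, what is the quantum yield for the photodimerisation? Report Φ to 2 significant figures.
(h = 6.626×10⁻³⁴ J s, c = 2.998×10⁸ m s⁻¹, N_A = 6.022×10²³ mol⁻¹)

Φ = 0.081

Product: 4.11×10¹⁸ / 6.022×10²³ = 6.825×10⁻⁶ mol.
Photon energy at 350 nm: hc/λ = (6.626×10⁻³⁴)(2.998×10⁸)/(350×10⁻⁹) = 5.676×10⁻¹⁹ J.
Energy delivered: (12.5 W m⁻²)(9.09×10⁻⁴ m²)(5106 s) = 58.02 J.
Photons incident: 58.02 / 5.676×10⁻¹⁹ = 1.022×10²⁰, i.e. 1.022×10²⁰/6.022×10²³ = 1.697×10⁻⁴ mol.
Photons absorbed: 0.495 × 1.697×10⁻⁴ = 8.400×10⁻⁵ mol.
Φ = 6.825×10⁻⁶ mol / 8.400×10⁻⁵ mol photons = 0.081.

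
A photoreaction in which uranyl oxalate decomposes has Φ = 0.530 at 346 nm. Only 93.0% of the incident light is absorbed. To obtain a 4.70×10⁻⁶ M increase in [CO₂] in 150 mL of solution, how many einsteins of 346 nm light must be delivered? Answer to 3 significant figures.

Product: (4.70×10⁻⁶ M)(0.15 L) = 7.050×10⁻⁷ mol.
Photons that must be absorbed: 7.050×10⁻⁷ / 0.530 = 1.330×10⁻⁶ mol.
Incident photons needed: 1.330×10⁻⁶ / 0.930 = 1.430×10⁻⁶ mol.

1.43×10⁻⁶ einstein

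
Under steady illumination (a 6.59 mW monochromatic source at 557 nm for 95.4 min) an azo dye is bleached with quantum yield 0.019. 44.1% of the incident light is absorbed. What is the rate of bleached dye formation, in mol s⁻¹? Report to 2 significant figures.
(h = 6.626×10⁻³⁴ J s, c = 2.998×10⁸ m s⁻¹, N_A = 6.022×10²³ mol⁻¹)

Photon energy at 557 nm: hc/λ = (6.626×10⁻³⁴)(2.998×10⁸)/(557×10⁻⁹) = 3.566×10⁻¹⁹ J.
Energy delivered: (6.59 mW)(5724 s) = 37.72 J.
Photons incident: 37.72 / 3.566×10⁻¹⁹ = 1.058×10²⁰, i.e. 1.058×10²⁰/6.022×10²³ = 1.757×10⁻⁴ mol.
Photons absorbed: 0.441 × 1.757×10⁻⁴ = 7.748×10⁻⁵ mol.
Product formed: 0.019 × 7.748×10⁻⁵ = 1.472×10⁻⁶ mol.
Rate: 1.472×10⁻⁶ / 5724 s = 2.6×10⁻¹⁰ mol s⁻¹.

2.6×10⁻¹⁰ mol s⁻¹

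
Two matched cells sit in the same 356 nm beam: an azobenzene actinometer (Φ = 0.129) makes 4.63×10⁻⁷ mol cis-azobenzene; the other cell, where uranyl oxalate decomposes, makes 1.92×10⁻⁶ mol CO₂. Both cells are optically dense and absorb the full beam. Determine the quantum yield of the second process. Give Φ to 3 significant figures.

Φ = 0.535

Photons absorbed by the actinometer: 4.63×10⁻⁷ / 0.129 = 3.589×10⁻⁶ mol.
Φ(unknown) = 1.92×10⁻⁶ / 3.589×10⁻⁶ = 0.535.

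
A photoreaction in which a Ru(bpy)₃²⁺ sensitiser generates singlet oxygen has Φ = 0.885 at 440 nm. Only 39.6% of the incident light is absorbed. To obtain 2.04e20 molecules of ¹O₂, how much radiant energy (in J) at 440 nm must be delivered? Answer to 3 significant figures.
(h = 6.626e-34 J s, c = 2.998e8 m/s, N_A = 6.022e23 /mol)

Product: 2.04e20 / 6.022e23 = 3.388e-4 mol.
Photons that must be absorbed: 3.388e-4 / 0.885 = 3.828e-4 mol.
Incident photons needed: 3.828e-4 / 0.396 = 9.667e-4 mol.
Photon energy: hc/λ = 4.515e-19 J; per mole, 2.719e5 J mol⁻¹.
Energy required: 9.667e-4 × 2.719e5 = 263 J.

263 J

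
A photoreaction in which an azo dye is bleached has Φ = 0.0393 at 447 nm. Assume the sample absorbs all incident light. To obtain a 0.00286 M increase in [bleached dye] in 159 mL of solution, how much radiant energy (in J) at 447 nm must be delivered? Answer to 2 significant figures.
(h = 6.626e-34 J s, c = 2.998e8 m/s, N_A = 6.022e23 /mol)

3100 J

Product: (0.00286 M)(0.159 L) = 4.547e-4 mol.
Photons that must be absorbed: 4.547e-4 / 0.0393 = 0.01157 mol.
Photon energy: hc/λ = 4.444e-19 J; per mole, 2.676e5 J mol⁻¹.
Energy required: 0.01157 × 2.676e5 = 3100 J.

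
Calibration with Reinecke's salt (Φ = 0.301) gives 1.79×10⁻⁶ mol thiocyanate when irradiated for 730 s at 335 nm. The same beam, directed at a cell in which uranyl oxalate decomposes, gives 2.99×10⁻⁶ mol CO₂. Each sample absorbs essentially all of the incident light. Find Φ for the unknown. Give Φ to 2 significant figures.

Photons absorbed by the actinometer: 1.79×10⁻⁶ / 0.301 = 5.947×10⁻⁶ mol.
Φ(unknown) = 2.99×10⁻⁶ / 5.947×10⁻⁶ = 0.50.

Φ = 0.50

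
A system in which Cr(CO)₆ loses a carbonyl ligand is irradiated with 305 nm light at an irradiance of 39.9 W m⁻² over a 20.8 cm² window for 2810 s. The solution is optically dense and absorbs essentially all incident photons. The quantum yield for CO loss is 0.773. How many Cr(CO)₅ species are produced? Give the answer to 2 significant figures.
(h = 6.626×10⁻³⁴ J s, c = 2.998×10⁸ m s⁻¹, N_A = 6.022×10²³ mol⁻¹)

2.8×10²⁰ species

Photon energy at 305 nm: hc/λ = (6.626×10⁻³⁴)(2.998×10⁸)/(305×10⁻⁹) = 6.513×10⁻¹⁹ J.
Energy delivered: (39.9 W m⁻²)(20.8×10⁻⁴ m²)(2810 s) = 233.2 J.
Photons incident: 233.2 / 6.513×10⁻¹⁹ = 3.581×10²⁰, i.e. 3.581×10²⁰/6.022×10²³ = 5.947×10⁻⁴ mol.
Product: Φ × n_abs = 0.773 × 5.947×10⁻⁴ = 4.597×10⁻⁴ mol.
As a count: 4.597×10⁻⁴ × 6.022×10²³ = 2.8×10²⁰.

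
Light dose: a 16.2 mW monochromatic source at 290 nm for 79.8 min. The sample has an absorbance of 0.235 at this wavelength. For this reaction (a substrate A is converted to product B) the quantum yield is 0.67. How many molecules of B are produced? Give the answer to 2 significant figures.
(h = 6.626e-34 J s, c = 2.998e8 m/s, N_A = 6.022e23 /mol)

Photon energy at 290 nm: hc/λ = (6.626e-34)(2.998e8)/(290e-9) = 6.850e-19 J.
Energy delivered: (16.2 mW)(4788 s) = 77.57 J.
Photons incident: 77.57 / 6.850e-19 = 1.132e20, i.e. 1.132e20/6.022e23 = 1.880e-4 mol.
Fraction absorbed: 1 − 10^(−0.235) = 0.4179.
Photons absorbed: 0.4179 × 1.880e-4 = 7.857e-5 mol.
Product: Φ × n_abs = 0.67 × 7.857e-5 = 5.264e-5 mol.
As a count: 5.264e-5 × 6.022e23 = 3.2e19.

3.2e19 molecules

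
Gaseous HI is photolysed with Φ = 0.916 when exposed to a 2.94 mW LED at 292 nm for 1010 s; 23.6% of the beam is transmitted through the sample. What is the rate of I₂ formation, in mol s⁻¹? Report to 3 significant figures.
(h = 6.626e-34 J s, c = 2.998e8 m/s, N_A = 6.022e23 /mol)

5.02e-9 mol s⁻¹

Photon energy at 292 nm: hc/λ = (6.626e-34)(2.998e8)/(292e-9) = 6.803e-19 J.
Energy delivered: (2.94 mW)(1010 s) = 2.969 J.
Photons incident: 2.969 / 6.803e-19 = 4.364e18, i.e. 4.364e18/6.022e23 = 7.247e-6 mol.
Fraction absorbed: 1 − 23.6/100 = 0.7640.
Photons absorbed: 0.7640 × 7.247e-6 = 5.537e-6 mol.
Product formed: 0.916 × 5.537e-6 = 5.072e-6 mol.
Rate: 5.072e-6 / 1010 s = 5.02e-9 mol s⁻¹.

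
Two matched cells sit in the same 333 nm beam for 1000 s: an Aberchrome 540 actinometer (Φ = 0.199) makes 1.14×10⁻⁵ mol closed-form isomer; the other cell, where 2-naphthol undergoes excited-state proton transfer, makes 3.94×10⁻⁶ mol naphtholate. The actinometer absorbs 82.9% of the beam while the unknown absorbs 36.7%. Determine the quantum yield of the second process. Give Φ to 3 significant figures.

Φ = 0.155

Photons absorbed by the actinometer: 1.14×10⁻⁵ / 0.199 = 5.729×10⁻⁵ mol.
Incident flux: 5.729×10⁻⁵ / 0.829 = 6.911×10⁻⁵ einstein.
Absorbed by unknown: 0.367 × 6.911×10⁻⁵ = 2.536×10⁻⁵ mol.
Φ(unknown) = 3.94×10⁻⁶ / 2.536×10⁻⁵ = 0.155.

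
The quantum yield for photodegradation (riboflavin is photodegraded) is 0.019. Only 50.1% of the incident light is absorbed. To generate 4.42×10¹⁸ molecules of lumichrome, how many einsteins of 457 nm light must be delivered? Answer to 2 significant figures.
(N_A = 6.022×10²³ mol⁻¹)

Product: 4.42×10¹⁸ / 6.022×10²³ = 7.340×10⁻⁶ mol.
Photons that must be absorbed: 7.340×10⁻⁶ / 0.019 = 3.863×10⁻⁴ mol.
Incident photons needed: 3.863×10⁻⁴ / 0.501 = 7.711×10⁻⁴ mol.

7.7×10⁻⁴ einstein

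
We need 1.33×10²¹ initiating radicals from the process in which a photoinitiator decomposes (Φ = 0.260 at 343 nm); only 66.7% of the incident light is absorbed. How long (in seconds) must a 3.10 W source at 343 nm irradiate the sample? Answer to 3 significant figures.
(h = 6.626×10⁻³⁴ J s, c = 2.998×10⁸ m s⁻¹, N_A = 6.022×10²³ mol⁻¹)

Product: 1.33×10²¹ / 6.022×10²³ = 0.002209 mol.
Photons that must be absorbed: 0.002209 / 0.260 = 0.008496 mol.
Incident photons needed: 0.008496 / 0.667 = 0.01274 mol.
Photon energy: hc/λ = 5.791×10⁻¹⁹ J; per mole, 3.487×10⁵ J mol⁻¹.
Energy required: 0.01274 × 3.487×10⁵ = 4442 J.
Time: 4442 J / 3.1 W = 1430 s.

t ≈ 1430 s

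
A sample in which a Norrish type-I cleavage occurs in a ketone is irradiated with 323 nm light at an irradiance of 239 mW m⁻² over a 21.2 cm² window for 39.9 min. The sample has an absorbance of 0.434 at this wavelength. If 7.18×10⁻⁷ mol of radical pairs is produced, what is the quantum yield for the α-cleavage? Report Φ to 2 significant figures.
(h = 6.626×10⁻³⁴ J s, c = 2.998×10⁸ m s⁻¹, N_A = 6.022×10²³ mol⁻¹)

Photon energy at 323 nm: hc/λ = (6.626×10⁻³⁴)(2.998×10⁸)/(323×10⁻⁹) = 6.150×10⁻¹⁹ J.
Energy delivered: (239 mW m⁻²)(21.2×10⁻⁴ m²)(2394 s) = 1.213 J.
Photons incident: 1.213 / 6.150×10⁻¹⁹ = 1.972×10¹⁸, i.e. 1.972×10¹⁸/6.022×10²³ = 3.275×10⁻⁶ mol.
Fraction absorbed: 1 − 10^(−0.434) = 0.6319.
Photons absorbed: 0.6319 × 3.275×10⁻⁶ = 2.069×10⁻⁶ mol.
Φ = 7.18×10⁻⁷ mol / 2.069×10⁻⁶ mol photons = 0.35.

Φ = 0.35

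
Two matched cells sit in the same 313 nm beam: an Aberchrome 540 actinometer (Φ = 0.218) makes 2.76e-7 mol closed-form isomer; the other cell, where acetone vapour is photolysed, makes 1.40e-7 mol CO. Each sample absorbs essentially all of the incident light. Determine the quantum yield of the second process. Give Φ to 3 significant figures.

Φ = 0.111

Photons absorbed by the actinometer: 2.76e-7 / 0.218 = 1.266e-6 mol.
Φ(unknown) = 1.40e-7 / 1.266e-6 = 0.111.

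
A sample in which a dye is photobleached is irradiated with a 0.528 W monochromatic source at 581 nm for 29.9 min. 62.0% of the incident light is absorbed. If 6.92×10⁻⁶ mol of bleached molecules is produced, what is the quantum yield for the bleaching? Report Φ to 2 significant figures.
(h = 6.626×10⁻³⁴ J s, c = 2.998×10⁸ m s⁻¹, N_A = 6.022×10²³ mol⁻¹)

Φ = 0.0024

Photon energy at 581 nm: hc/λ = (6.626×10⁻³⁴)(2.998×10⁸)/(581×10⁻⁹) = 3.419×10⁻¹⁹ J.
Energy delivered: (0.528 W)(1794 s) = 947.2 J.
Photons incident: 947.2 / 3.419×10⁻¹⁹ = 2.770×10²¹, i.e. 2.770×10²¹/6.022×10²³ = 0.004600 mol.
Photons absorbed: 0.620 × 0.004600 = 0.002852 mol.
Φ = 6.92×10⁻⁶ mol / 0.002852 mol photons = 0.0024.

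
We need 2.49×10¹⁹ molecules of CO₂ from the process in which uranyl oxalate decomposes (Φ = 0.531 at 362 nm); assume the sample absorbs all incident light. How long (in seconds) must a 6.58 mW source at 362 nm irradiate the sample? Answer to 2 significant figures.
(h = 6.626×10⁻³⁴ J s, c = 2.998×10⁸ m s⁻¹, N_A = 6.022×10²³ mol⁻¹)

Product: 2.49×10¹⁹ / 6.022×10²³ = 4.135×10⁻⁵ mol.
Photons that must be absorbed: 4.135×10⁻⁵ / 0.531 = 7.787×10⁻⁵ mol.
Photon energy: hc/λ = 5.487×10⁻¹⁹ J; per mole, 3.304×10⁵ J mol⁻¹.
Energy required: 7.787×10⁻⁵ × 3.304×10⁵ = 25.73 J.
Time: 25.73 J / 0.00658 W = 3900 s.

t ≈ 3900 s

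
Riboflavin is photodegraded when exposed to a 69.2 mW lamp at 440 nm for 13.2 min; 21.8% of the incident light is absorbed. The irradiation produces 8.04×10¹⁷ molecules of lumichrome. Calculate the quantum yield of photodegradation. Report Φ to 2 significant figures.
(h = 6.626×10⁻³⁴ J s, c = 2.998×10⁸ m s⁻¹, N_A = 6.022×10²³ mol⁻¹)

Φ = 0.030

Product: 8.04×10¹⁷ / 6.022×10²³ = 1.335×10⁻⁶ mol.
Photon energy at 440 nm: hc/λ = (6.626×10⁻³⁴)(2.998×10⁸)/(440×10⁻⁹) = 4.515×10⁻¹⁹ J.
Energy delivered: (69.2 mW)(792 s) = 54.81 J.
Photons incident: 54.81 / 4.515×10⁻¹⁹ = 1.214×10²⁰, i.e. 1.214×10²⁰/6.022×10²³ = 2.016×10⁻⁴ mol.
Photons absorbed: 0.218 × 2.016×10⁻⁴ = 4.395×10⁻⁵ mol.
Φ = 1.335×10⁻⁶ mol / 4.395×10⁻⁵ mol photons = 0.030.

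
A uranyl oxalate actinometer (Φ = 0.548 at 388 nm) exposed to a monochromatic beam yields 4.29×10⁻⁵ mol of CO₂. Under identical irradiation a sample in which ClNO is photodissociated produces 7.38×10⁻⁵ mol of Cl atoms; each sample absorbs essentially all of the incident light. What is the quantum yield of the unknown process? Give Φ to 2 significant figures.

Φ = 0.94

Photons absorbed by the actinometer: 4.29×10⁻⁵ / 0.548 = 7.828×10⁻⁵ mol.
Φ(unknown) = 7.38×10⁻⁵ / 7.828×10⁻⁵ = 0.94.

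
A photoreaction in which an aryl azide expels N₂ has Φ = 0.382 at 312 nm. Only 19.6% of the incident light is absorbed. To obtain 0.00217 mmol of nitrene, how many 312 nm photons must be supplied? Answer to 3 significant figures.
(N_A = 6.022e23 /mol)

1.75e19 photons

Product: 0.00217 mmol = 2.17e-6 mol.
Photons that must be absorbed: 2.17e-6 / 0.382 = 5.681e-6 mol.
Incident photons needed: 5.681e-6 / 0.196 = 2.898e-5 mol.
Photon count: 2.898e-5 × 6.022e23 = 1.75e19.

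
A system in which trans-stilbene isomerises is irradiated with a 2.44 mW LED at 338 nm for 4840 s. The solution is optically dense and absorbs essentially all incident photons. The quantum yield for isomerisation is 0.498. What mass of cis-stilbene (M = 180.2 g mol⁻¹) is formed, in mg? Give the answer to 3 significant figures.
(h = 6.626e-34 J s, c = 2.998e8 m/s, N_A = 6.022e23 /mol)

2.99 mg

Photon energy at 338 nm: hc/λ = (6.626e-34)(2.998e8)/(338e-9) = 5.877e-19 J.
Energy delivered: (2.44 mW)(4840 s) = 11.81 J.
Photons incident: 11.81 / 5.877e-19 = 2.010e19, i.e. 2.010e19/6.022e23 = 3.338e-5 mol.
Product: Φ × n_abs = 0.498 × 3.338e-5 = 1.662e-5 mol.
Mass: 1.662e-5 × 180.2 = 0.002995 g = 2.99 mg.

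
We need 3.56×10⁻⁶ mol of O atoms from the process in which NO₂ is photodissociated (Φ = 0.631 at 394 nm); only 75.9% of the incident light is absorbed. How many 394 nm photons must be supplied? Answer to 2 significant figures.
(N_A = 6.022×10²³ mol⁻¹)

Photons that must be absorbed: 3.56×10⁻⁶ / 0.631 = 5.642×10⁻⁶ mol.
Incident photons needed: 5.642×10⁻⁶ / 0.759 = 7.433×10⁻⁶ mol.
Photon count: 7.433×10⁻⁶ × 6.022×10²³ = 4.5×10¹⁸.

4.5×10¹⁸ photons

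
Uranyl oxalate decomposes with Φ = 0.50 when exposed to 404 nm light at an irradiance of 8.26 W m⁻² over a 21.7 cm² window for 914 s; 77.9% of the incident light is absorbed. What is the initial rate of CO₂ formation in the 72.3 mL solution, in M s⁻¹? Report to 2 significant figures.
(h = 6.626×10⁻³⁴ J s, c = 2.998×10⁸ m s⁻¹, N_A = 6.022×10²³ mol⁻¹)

3.3×10⁻⁷ M s⁻¹

Photon energy at 404 nm: hc/λ = (6.626×10⁻³⁴)(2.998×10⁸)/(404×10⁻⁹) = 4.917×10⁻¹⁹ J.
Energy delivered: (8.26 W m⁻²)(21.7×10⁻⁴ m²)(914 s) = 16.38 J.
Photons incident: 16.38 / 4.917×10⁻¹⁹ = 3.331×10¹⁹, i.e. 3.331×10¹⁹/6.022×10²³ = 5.531×10⁻⁵ mol.
Photons absorbed: 0.779 × 5.531×10⁻⁵ = 4.309×10⁻⁵ mol.
Product formed: 0.50 × 4.309×10⁻⁵ = 2.155×10⁻⁵ mol.
Rate: 2.155×10⁻⁵ mol / (914 s × 0.0723 L) = 3.3×10⁻⁷ M s⁻¹.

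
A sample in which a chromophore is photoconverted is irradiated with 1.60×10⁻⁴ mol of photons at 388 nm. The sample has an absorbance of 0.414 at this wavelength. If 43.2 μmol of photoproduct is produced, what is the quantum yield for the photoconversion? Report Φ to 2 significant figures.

Φ = 0.44

Product: 43.2 μmol = 4.32×10⁻⁵ mol.
Fraction absorbed: 1 − 10^(−0.414) = 0.6145.
Photons absorbed: 0.6145 × 1.60×10⁻⁴ = 9.832×10⁻⁵ mol.
Φ = 4.32×10⁻⁵ mol / 9.832×10⁻⁵ mol photons = 0.44.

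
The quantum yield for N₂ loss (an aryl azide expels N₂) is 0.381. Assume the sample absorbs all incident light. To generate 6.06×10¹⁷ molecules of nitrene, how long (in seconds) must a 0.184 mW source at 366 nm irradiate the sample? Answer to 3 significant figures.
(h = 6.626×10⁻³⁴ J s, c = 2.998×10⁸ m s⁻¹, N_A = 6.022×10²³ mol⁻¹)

Product: 6.06×10¹⁷ / 6.022×10²³ = 1.006×10⁻⁶ mol.
Photons that must be absorbed: 1.006×10⁻⁶ / 0.381 = 2.640×10⁻⁶ mol.
Photon energy: hc/λ = 5.428×10⁻¹⁹ J; per mole, 3.269×10⁵ J mol⁻¹.
Energy required: 2.640×10⁻⁶ × 3.269×10⁵ = 0.8630 J.
Time: 0.8630 J / 0.000184 W = 4690 s.

t ≈ 4690 s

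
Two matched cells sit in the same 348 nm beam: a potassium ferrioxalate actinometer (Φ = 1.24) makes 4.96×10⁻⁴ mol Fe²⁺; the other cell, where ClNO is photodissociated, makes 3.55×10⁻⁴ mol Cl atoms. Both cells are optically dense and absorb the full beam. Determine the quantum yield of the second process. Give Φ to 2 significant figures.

Photons absorbed by the actinometer: 4.96×10⁻⁴ / 1.24 = 4.000×10⁻⁴ mol.
Φ(unknown) = 3.55×10⁻⁴ / 4.000×10⁻⁴ = 0.89.

Φ = 0.89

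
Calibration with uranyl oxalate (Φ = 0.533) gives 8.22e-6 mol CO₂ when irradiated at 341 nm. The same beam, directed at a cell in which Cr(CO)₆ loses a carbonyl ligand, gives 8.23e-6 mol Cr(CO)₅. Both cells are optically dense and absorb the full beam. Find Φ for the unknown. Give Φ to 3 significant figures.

Photons absorbed by the actinometer: 8.22e-6 / 0.533 = 1.542e-5 mol.
Φ(unknown) = 8.23e-6 / 1.542e-5 = 0.534.

Φ = 0.534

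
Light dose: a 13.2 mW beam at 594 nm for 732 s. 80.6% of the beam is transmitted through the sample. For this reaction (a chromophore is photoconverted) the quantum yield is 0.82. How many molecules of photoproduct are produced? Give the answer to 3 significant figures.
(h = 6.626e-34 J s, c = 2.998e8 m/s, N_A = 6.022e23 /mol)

Photon energy at 594 nm: hc/λ = (6.626e-34)(2.998e8)/(594e-9) = 3.344e-19 J.
Energy delivered: (13.2 mW)(732 s) = 9.662 J.
Photons incident: 9.662 / 3.344e-19 = 2.889e19, i.e. 2.889e19/6.022e23 = 4.797e-5 mol.
Fraction absorbed: 1 − 80.6/100 = 0.1940.
Photons absorbed: 0.1940 × 4.797e-5 = 9.306e-6 mol.
Product: Φ × n_abs = 0.82 × 9.306e-6 = 7.631e-6 mol.
As a count: 7.631e-6 × 6.022e23 = 4.60e18.

4.60e18 molecules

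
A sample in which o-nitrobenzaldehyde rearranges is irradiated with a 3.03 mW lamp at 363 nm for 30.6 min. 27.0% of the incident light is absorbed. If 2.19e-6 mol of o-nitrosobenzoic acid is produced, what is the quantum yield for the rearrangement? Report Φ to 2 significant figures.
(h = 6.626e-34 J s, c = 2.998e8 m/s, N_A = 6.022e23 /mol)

Φ = 0.48

Photon energy at 363 nm: hc/λ = (6.626e-34)(2.998e8)/(363e-9) = 5.472e-19 J.
Energy delivered: (3.03 mW)(1836 s) = 5.563 J.
Photons incident: 5.563 / 5.472e-19 = 1.017e19, i.e. 1.017e19/6.022e23 = 1.689e-5 mol.
Photons absorbed: 0.270 × 1.689e-5 = 4.560e-6 mol.
Φ = 2.19e-6 mol / 4.560e-6 mol photons = 0.48.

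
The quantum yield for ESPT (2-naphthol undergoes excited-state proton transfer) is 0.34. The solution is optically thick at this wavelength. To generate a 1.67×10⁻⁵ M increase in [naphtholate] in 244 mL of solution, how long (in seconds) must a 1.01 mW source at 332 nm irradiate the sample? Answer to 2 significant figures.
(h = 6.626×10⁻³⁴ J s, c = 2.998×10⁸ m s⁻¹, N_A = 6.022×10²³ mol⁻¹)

t ≈ 4300 s

Product: (1.67×10⁻⁵ M)(0.244 L) = 4.075×10⁻⁶ mol.
Photons that must be absorbed: 4.075×10⁻⁶ / 0.34 = 1.199×10⁻⁵ mol.
Photon energy: hc/λ = 5.983×10⁻¹⁹ J; per mole, 3.603×10⁵ J mol⁻¹.
Energy required: 1.199×10⁻⁵ × 3.603×10⁵ = 4.320 J.
Time: 4.320 J / 0.00101 W = 4300 s.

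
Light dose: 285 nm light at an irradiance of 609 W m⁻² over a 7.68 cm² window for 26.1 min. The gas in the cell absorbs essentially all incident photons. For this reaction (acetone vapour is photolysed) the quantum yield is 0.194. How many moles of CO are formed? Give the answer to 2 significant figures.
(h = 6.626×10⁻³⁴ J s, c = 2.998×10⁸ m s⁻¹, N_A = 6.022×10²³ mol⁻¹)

Photon energy at 285 nm: hc/λ = (6.626×10⁻³⁴)(2.998×10⁸)/(285×10⁻⁹) = 6.970×10⁻¹⁹ J.
Energy delivered: (609 W m⁻²)(7.68×10⁻⁴ m²)(1566 s) = 732.4 J.
Photons incident: 732.4 / 6.970×10⁻¹⁹ = 1.051×10²¹, i.e. 1.051×10²¹/6.022×10²³ = 0.001745 mol.
Product: Φ × n_abs = 0.194 × 0.001745 = 3.385×10⁻⁴ mol.

3.4×10⁻⁴ mol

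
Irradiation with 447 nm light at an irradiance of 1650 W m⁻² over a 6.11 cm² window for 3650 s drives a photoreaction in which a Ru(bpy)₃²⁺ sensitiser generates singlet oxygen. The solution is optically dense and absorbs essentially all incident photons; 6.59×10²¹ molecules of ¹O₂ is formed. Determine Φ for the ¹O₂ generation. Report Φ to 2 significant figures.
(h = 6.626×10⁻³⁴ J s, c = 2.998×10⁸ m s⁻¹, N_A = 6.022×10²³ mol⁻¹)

Φ = 0.80

Product: 6.59×10²¹ / 6.022×10²³ = 0.01094 mol.
Photon energy at 447 nm: hc/λ = (6.626×10⁻³⁴)(2.998×10⁸)/(447×10⁻⁹) = 4.444×10⁻¹⁹ J.
Energy delivered: (1650 W m⁻²)(6.11×10⁻⁴ m²)(3650 s) = 3680 J.
Photons incident: 3680 / 4.444×10⁻¹⁹ = 8.281×10²¹, i.e. 8.281×10²¹/6.022×10²³ = 0.01375 mol.
Φ = 0.01094 mol / 0.01375 mol photons = 0.80.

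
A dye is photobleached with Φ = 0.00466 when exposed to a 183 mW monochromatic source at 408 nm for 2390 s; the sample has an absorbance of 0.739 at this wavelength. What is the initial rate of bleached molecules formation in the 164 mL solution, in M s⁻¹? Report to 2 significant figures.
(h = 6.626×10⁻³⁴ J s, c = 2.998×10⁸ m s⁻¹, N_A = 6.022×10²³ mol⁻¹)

1.5×10⁻⁸ M s⁻¹

Photon energy at 408 nm: hc/λ = (6.626×10⁻³⁴)(2.998×10⁸)/(408×10⁻⁹) = 4.869×10⁻¹⁹ J.
Energy delivered: (183 mW)(2390 s) = 437.4 J.
Photons incident: 437.4 / 4.869×10⁻¹⁹ = 8.983×10²⁰, i.e. 8.983×10²⁰/6.022×10²³ = 0.001492 mol.
Fraction absorbed: 1 − 10^(−0.739) = 0.8176.
Photons absorbed: 0.8176 × 0.001492 = 0.001220 mol.
Product formed: 0.00466 × 0.001220 = 5.685×10⁻⁶ mol.
Rate: 5.685×10⁻⁶ mol / (2390 s × 0.164 L) = 1.5×10⁻⁸ M s⁻¹.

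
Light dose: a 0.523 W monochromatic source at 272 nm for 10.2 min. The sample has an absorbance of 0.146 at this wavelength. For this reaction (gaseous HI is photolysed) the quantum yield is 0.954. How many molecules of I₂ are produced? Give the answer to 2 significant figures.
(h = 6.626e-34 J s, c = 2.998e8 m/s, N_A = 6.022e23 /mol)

1.2e20 molecules

Photon energy at 272 nm: hc/λ = (6.626e-34)(2.998e8)/(272e-9) = 7.303e-19 J.
Energy delivered: (0.523 W)(612 s) = 320.1 J.
Photons incident: 320.1 / 7.303e-19 = 4.383e20, i.e. 4.383e20/6.022e23 = 7.278e-4 mol.
Fraction absorbed: 1 − 10^(−0.146) = 0.2855.
Photons absorbed: 0.2855 × 7.278e-4 = 2.078e-4 mol.
Product: Φ × n_abs = 0.954 × 2.078e-4 = 1.982e-4 mol.
As a count: 1.982e-4 × 6.022e23 = 1.2e20.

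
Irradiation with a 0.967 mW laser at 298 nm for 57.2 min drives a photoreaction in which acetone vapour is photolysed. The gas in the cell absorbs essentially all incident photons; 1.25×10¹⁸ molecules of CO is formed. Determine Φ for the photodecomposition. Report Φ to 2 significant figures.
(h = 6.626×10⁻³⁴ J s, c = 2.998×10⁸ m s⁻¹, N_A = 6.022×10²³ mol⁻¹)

Product: 1.25×10¹⁸ / 6.022×10²³ = 2.076×10⁻⁶ mol.
Photon energy at 298 nm: hc/λ = (6.626×10⁻³⁴)(2.998×10⁸)/(298×10⁻⁹) = 6.666×10⁻¹⁹ J.
Energy delivered: (0.967 mW)(3432 s) = 3.319 J.
Photons incident: 3.319 / 6.666×10⁻¹⁹ = 4.979×10¹⁸, i.e. 4.979×10¹⁸/6.022×10²³ = 8.268×10⁻⁶ mol.
Φ = 2.076×10⁻⁶ mol / 8.268×10⁻⁶ mol photons = 0.25.

Φ = 0.25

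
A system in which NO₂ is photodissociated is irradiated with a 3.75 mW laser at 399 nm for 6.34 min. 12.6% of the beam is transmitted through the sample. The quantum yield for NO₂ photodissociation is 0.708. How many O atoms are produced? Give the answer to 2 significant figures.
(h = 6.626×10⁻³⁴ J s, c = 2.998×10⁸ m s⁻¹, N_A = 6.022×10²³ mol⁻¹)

Photon energy at 399 nm: hc/λ = (6.626×10⁻³⁴)(2.998×10⁸)/(399×10⁻⁹) = 4.979×10⁻¹⁹ J.
Energy delivered: (3.75 mW)(380.4 s) = 1.426 J.
Photons incident: 1.426 / 4.979×10⁻¹⁹ = 2.864×10¹⁸, i.e. 2.864×10¹⁸/6.022×10²³ = 4.756×10⁻⁶ mol.
Fraction absorbed: 1 − 12.6/100 = 0.8740.
Photons absorbed: 0.8740 × 4.756×10⁻⁶ = 4.157×10⁻⁶ mol.
Product: Φ × n_abs = 0.708 × 4.157×10⁻⁶ = 2.943×10⁻⁶ mol.
As a count: 2.943×10⁻⁶ × 6.022×10²³ = 1.8×10¹⁸.

1.8×10¹⁸ atoms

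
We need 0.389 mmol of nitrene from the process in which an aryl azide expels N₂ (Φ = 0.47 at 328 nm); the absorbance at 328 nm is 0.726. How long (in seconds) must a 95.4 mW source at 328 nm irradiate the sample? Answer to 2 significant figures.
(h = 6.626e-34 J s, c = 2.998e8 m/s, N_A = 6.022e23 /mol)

Product: 0.389 mmol = 3.89e-4 mol.
Photons that must be absorbed: 3.89e-4 / 0.47 = 8.277e-4 mol.
Fraction absorbed: 1 − 10^(−0.726) = 0.8121.
Incident photons needed: 8.277e-4 / 0.8121 = 0.001019 mol.
Photon energy: hc/λ = 6.056e-19 J; per mole, 3.647e5 J mol⁻¹.
Energy required: 0.001019 × 3.647e5 = 371.6 J.
Time: 371.6 J / 0.0954 W = 3900 s.

t ≈ 3900 s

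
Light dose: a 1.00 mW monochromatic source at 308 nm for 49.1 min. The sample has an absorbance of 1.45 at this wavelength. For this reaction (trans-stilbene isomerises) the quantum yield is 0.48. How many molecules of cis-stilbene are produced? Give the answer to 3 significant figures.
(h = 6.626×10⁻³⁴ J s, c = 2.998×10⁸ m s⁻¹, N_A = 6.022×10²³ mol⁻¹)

2.11×10¹⁸ molecules

Photon energy at 308 nm: hc/λ = (6.626×10⁻³⁴)(2.998×10⁸)/(308×10⁻⁹) = 6.450×10⁻¹⁹ J.
Energy delivered: (1.00 mW)(2946 s) = 2.946 J.
Photons incident: 2.946 / 6.450×10⁻¹⁹ = 4.567×10¹⁸, i.e. 4.567×10¹⁸/6.022×10²³ = 7.584×10⁻⁶ mol.
Fraction absorbed: 1 − 10^(−1.45) = 0.9645.
Photons absorbed: 0.9645 × 7.584×10⁻⁶ = 7.315×10⁻⁶ mol.
Product: Φ × n_abs = 0.48 × 7.315×10⁻⁶ = 3.511×10⁻⁶ mol.
As a count: 3.511×10⁻⁶ × 6.022×10²³ = 2.11×10¹⁸.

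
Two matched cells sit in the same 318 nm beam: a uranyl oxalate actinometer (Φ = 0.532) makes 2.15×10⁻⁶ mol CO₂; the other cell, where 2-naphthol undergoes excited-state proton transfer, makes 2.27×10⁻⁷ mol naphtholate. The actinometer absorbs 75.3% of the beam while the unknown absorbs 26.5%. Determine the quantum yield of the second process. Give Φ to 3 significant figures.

Φ = 0.160

Photons absorbed by the actinometer: 2.15×10⁻⁶ / 0.532 = 4.041×10⁻⁶ mol.
Incident flux: 4.041×10⁻⁶ / 0.753 = 5.367×10⁻⁶ einstein.
Absorbed by unknown: 0.265 × 5.367×10⁻⁶ = 1.422×10⁻⁶ mol.
Φ(unknown) = 2.27×10⁻⁷ / 1.422×10⁻⁶ = 0.160.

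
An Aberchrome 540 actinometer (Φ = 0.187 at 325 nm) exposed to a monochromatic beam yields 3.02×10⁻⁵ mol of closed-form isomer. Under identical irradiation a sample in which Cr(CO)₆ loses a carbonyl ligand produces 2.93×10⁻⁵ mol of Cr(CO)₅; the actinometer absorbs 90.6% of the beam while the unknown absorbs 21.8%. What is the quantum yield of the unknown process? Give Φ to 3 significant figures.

Photons absorbed by the actinometer: 3.02×10⁻⁵ / 0.187 = 1.615×10⁻⁴ mol.
Incident flux: 1.615×10⁻⁴ / 0.906 = 1.783×10⁻⁴ einstein.
Absorbed by unknown: 0.218 × 1.783×10⁻⁴ = 3.887×10⁻⁵ mol.
Φ(unknown) = 2.93×10⁻⁵ / 3.887×10⁻⁵ = 0.754.

Φ = 0.754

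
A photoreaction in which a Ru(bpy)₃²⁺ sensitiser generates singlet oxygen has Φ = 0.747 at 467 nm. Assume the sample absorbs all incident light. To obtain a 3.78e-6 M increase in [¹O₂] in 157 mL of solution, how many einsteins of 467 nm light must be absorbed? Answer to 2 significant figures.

7.9e-7 einstein

Product: (3.78e-6 M)(0.157 L) = 5.935e-7 mol.
Photons that must be absorbed: 5.935e-7 / 0.747 = 7.945e-7 mol.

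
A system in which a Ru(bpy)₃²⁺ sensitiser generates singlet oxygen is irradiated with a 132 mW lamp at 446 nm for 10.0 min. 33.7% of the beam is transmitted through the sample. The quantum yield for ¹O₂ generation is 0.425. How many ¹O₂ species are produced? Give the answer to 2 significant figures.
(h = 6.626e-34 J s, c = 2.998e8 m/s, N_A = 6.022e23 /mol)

Photon energy at 446 nm: hc/λ = (6.626e-34)(2.998e8)/(446e-9) = 4.454e-19 J.
Energy delivered: (132 mW)(600 s) = 79.20 J.
Photons incident: 79.20 / 4.454e-19 = 1.778e20, i.e. 1.778e20/6.022e23 = 2.953e-4 mol.
Fraction absorbed: 1 − 33.7/100 = 0.6630.
Photons absorbed: 0.6630 × 2.953e-4 = 1.958e-4 mol.
Product: Φ × n_abs = 0.425 × 1.958e-4 = 8.322e-5 mol.
As a count: 8.322e-5 × 6.022e23 = 5.0e19.

5.0e19 species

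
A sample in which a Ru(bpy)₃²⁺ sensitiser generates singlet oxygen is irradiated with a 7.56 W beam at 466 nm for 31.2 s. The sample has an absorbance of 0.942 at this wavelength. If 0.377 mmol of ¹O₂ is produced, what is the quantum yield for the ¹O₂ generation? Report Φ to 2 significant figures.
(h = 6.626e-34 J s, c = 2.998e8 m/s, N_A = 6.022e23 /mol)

Product: 0.377 mmol = 3.77e-4 mol.
Photon energy at 466 nm: hc/λ = (6.626e-34)(2.998e8)/(466e-9) = 4.263e-19 J.
Energy delivered: (7.56 W)(31.2 s) = 235.9 J.
Photons incident: 235.9 / 4.263e-19 = 5.534e20, i.e. 5.534e20/6.022e23 = 9.190e-4 mol.
Fraction absorbed: 1 − 10^(−0.942) = 0.8857.
Photons absorbed: 0.8857 × 9.190e-4 = 8.140e-4 mol.
Φ = 3.77e-4 mol / 8.140e-4 mol photons = 0.46.

Φ = 0.46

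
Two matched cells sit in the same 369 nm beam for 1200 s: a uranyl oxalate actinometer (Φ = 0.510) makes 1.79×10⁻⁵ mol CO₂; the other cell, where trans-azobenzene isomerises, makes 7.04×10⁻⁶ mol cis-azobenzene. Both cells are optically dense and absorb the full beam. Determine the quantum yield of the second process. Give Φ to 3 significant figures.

Photons absorbed by the actinometer: 1.79×10⁻⁵ / 0.510 = 3.510×10⁻⁵ mol.
Φ(unknown) = 7.04×10⁻⁶ / 3.510×10⁻⁵ = 0.201.

Φ = 0.201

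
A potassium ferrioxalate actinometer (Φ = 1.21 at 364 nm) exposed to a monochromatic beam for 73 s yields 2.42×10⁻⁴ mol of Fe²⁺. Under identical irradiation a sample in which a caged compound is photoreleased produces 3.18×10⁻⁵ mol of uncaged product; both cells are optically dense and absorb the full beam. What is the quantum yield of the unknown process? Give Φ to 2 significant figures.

Photons absorbed by the actinometer: 2.42×10⁻⁴ / 1.21 = 2.000×10⁻⁴ mol.
Φ(unknown) = 3.18×10⁻⁵ / 2.000×10⁻⁴ = 0.16.

Φ = 0.16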